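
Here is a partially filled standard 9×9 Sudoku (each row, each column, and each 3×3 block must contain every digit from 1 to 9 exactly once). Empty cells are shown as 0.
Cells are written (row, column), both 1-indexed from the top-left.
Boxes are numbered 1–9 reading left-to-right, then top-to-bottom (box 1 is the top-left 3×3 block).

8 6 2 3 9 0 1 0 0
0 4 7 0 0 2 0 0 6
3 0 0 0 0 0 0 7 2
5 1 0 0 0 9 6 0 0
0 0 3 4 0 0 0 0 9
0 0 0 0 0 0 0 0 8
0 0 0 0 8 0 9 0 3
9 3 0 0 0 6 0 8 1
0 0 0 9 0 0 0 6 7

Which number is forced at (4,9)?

Row 4 already contains {1, 5, 6, 9}.
Column 9 already contains {1, 2, 3, 6, 7, 8, 9}.
Its 3×3 block (box 6) already contains {6, 8, 9}.
The only value from 1–9 not eliminated is 4, so (4,9) = 4.

4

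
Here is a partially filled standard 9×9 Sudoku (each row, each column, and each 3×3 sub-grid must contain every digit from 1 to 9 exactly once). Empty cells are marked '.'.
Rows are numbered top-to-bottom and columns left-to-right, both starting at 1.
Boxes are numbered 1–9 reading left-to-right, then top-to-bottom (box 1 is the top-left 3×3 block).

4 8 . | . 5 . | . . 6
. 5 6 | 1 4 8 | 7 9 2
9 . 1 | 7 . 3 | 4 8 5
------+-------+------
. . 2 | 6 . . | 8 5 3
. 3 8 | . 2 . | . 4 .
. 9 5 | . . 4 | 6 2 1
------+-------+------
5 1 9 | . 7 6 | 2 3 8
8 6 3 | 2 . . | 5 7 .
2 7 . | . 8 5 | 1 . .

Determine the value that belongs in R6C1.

Row 6 already contains {1, 2, 4, 5, 6, 9}.
Column 1 already contains {2, 4, 5, 8, 9}.
Its 3×3 block (box 4) already contains {2, 3, 5, 8, 9}.
The only value from 1–9 not eliminated is 7, so R6C1 = 7.

7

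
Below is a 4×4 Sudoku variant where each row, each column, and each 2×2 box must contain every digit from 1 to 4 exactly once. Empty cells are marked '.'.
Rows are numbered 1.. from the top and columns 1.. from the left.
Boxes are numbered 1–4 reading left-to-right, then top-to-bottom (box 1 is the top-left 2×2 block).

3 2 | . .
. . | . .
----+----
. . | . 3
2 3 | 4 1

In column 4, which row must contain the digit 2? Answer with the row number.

Consider where 2 can go in column 4.
row 1, column 4 is out (row 1 already has a 2).
So the only cell in column 4 that can hold 2 is row 2, column 4.
That is row 2.

2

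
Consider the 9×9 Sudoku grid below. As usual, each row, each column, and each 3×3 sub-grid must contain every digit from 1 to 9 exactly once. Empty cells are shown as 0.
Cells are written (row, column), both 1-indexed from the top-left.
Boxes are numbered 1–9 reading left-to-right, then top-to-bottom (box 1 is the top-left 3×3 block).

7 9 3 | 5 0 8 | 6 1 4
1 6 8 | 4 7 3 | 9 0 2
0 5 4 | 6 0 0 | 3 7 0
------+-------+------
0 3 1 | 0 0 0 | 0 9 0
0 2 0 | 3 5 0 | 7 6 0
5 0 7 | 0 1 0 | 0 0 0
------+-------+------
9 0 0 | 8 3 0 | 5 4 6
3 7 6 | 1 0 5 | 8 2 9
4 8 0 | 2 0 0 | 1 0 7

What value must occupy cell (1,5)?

Row 1 already contains {1, 3, 4, 5, 6, 7, 8, 9}.
Column 5 already contains {1, 3, 5, 7}.
Its 3×3 block (box 2) already contains {3, 4, 5, 6, 7, 8}.
The only value from 1–9 not eliminated is 2, so (1,5) = 2.

2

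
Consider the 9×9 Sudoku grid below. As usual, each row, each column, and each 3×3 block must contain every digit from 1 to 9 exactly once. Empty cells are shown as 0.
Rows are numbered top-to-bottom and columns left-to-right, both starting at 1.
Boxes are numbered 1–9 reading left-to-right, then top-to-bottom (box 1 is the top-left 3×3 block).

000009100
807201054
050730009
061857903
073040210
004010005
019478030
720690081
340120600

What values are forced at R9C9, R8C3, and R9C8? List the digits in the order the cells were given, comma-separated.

7,5,9

For R9C9:
  Row 9 already contains {1, 2, 3, 4, 6}.
  Column 9 already contains {1, 3, 4, 5, 9}.
  Its 3×3 block (box 9) already contains {1, 3, 6, 8}.
  The only value from 1–9 not eliminated is 7, so R9C9 = 7.
For R8C3:
  Row 8 already contains {1, 2, 6, 7, 8, 9}.
  Column 3 already contains {1, 3, 4, 7, 9}.
  Its 3×3 block (box 7) already contains {1, 2, 3, 4, 7, 9}.
  The only value from 1–9 not eliminated is 5, so R8C3 = 5.
For R9C8:
  Consider where 9 can go in column 8.
  R1C8 is out (row 1 already has a 9).
  R3C8 is out (row 3 already has a 9).
  R4C8 is out (row 4 already has a 9).
  R6C8 is out (box 6 already has a 9).
  So the only cell in column 8 that can hold 9 is R9C8.
  So R9C8 = 9.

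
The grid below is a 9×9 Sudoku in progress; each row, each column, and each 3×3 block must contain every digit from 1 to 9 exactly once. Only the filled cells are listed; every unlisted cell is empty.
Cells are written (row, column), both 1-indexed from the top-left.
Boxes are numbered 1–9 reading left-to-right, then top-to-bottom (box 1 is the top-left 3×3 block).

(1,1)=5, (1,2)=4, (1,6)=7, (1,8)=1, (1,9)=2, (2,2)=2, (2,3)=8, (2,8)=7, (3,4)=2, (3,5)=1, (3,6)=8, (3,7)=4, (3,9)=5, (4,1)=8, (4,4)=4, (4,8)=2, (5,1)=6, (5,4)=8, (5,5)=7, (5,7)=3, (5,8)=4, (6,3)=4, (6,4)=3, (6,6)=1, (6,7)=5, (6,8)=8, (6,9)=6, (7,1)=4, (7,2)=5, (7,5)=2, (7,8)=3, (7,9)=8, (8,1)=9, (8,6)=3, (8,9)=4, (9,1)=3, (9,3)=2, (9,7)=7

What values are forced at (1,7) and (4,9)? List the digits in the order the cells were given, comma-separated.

For (1,7):
  Consider where 8 can go in box 3.
  (2,7) is out (row 2 already has a 8).
  (2,9) is out (row 2 already has a 8).
  (3,8) is out (row 3 already has a 8).
  So the only cell in box 3 that can hold 8 is (1,7).
  So (1,7) = 8.
For (4,9):
  Consider where 7 can go in column 9.
  (2,9) is out (row 2 already has a 7).
  (5,9) is out (row 5 already has a 7).
  (9,9) is out (row 9 already has a 7).
  So the only cell in column 9 that can hold 7 is (4,9).
  So (4,9) = 7.

8,7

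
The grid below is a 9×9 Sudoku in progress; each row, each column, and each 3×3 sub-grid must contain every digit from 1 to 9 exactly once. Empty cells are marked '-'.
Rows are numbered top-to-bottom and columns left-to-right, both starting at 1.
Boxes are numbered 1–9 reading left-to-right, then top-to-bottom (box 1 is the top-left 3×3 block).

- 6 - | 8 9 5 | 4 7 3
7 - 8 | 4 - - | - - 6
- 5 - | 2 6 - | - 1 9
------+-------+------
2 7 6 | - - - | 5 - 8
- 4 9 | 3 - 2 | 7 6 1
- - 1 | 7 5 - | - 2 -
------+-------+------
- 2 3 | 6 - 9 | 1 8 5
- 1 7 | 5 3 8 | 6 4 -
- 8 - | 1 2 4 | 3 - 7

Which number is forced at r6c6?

6

Row 6 already contains {1, 2, 5, 7}.
Column 6 already contains {2, 4, 5, 8, 9}.
Its 3×3 block (box 5) already contains {2, 3, 5, 7}.
The only value from 1–9 not eliminated is 6, so r6c6 = 6.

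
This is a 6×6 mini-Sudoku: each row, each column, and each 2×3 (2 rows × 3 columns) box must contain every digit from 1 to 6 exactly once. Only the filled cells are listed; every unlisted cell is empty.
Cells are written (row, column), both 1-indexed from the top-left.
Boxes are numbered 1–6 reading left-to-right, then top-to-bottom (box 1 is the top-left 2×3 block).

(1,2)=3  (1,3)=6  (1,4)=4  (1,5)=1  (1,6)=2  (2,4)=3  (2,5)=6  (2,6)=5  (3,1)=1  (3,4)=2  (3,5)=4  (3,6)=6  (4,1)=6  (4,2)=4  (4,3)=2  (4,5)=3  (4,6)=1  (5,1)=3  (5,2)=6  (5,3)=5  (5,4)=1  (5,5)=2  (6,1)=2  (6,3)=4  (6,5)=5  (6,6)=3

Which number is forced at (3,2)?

5

Row 3 already contains {1, 2, 4, 6}.
Column 2 already contains {3, 4, 6}.
Its 2×3 block (box 3) already contains {1, 2, 4, 6}.
The only value from 1–6 not eliminated is 5, so (3,2) = 5.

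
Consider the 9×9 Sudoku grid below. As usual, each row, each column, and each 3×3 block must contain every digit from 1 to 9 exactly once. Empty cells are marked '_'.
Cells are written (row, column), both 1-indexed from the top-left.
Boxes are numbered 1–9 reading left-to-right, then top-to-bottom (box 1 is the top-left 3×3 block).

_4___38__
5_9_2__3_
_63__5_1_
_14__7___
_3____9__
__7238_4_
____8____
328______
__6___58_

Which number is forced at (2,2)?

8

Cell (2,2) itself could take any of {7, 8} by direct elimination.
Consider where 8 can go in column 2.
(6,2) is out (row 6 already has a 8).
(7,2) is out (row 7 already has a 8).
(9,2) is out (row 9 already has a 8).
So the only cell in column 2 that can hold 8 is (2,2).
Therefore (2,2) = 8.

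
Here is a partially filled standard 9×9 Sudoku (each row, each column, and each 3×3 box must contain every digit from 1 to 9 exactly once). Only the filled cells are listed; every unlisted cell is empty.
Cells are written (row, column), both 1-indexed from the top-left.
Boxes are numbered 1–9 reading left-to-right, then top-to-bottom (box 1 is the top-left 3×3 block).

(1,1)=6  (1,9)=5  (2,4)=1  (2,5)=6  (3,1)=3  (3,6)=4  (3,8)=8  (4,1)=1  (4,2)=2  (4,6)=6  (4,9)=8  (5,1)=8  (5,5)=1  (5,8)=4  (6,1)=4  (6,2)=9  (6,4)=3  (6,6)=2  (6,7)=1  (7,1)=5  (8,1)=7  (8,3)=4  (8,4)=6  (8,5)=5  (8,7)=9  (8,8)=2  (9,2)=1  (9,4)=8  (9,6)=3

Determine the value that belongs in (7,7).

8

Cell (7,7) itself could take any of {3, 4, 6, 7, 8} by direct elimination.
Consider where 8 can go in column 7.
(1,7) is out (box 3 already has a 8). (2,7) is out (box 3 already has a 8). (3,7) is out (row 3 already has a 8). (4,7) is out (row 4 already has a 8). The remaining empty cells in column 7 are similarly blocked.
So the only cell in column 7 that can hold 8 is (7,7).
Therefore (7,7) = 8.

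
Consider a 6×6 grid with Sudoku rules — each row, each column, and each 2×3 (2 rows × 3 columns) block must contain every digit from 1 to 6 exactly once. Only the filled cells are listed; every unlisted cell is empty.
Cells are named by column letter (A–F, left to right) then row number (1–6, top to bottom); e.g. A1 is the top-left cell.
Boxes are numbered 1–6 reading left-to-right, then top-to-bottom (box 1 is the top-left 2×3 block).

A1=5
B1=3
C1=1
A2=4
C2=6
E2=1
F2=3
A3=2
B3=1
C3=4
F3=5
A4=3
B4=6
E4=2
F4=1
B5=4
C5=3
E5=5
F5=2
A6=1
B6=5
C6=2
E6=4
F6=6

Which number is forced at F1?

Row 1 already contains {1, 3, 5}.
Column F already contains {1, 2, 3, 5, 6}.
Its 2×3 block (box 2) already contains {1, 3}.
The only value from 1–6 not eliminated is 4, so F1 = 4.

4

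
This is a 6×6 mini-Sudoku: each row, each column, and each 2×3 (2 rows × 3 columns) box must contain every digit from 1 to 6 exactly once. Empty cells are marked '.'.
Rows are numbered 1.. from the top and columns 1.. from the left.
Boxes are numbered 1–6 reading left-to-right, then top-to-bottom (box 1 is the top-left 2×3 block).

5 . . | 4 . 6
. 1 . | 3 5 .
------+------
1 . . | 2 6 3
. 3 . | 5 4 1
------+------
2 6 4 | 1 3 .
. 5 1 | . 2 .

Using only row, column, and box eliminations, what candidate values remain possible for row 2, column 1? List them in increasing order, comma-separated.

4,6

Row 2 already contains {1, 3, 5}.
Column 1 already contains {1, 2, 5}.
Its 2×3 block (box 1) already contains {1, 5}.
Removing those from 1–6 leaves {4, 6} as the candidates for row 2, column 1.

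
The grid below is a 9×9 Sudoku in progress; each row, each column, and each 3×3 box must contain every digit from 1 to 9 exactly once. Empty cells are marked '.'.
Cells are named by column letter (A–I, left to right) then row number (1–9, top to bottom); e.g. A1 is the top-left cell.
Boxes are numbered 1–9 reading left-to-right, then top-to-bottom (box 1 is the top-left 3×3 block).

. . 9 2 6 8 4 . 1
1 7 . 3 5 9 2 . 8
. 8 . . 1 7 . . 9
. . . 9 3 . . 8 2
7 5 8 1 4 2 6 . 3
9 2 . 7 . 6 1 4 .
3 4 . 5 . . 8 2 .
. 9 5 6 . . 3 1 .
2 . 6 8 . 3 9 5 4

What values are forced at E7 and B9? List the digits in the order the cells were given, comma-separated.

9,1

For E7:
  Consider where 9 can go in column E.
  E6 is out (row 6 already has a 9).
  E8 is out (row 8 already has a 9).
  E9 is out (row 9 already has a 9).
  So the only cell in column E that can hold 9 is E7.
  So E7 = 9.
For B9:
  Row 9 already contains {2, 3, 4, 5, 6, 8, 9}.
  Column B already contains {2, 4, 5, 7, 8, 9}.
  Its 3×3 block (box 7) already contains {2, 3, 4, 5, 6, 9}.
  The only value from 1–9 not eliminated is 1, so B9 = 1.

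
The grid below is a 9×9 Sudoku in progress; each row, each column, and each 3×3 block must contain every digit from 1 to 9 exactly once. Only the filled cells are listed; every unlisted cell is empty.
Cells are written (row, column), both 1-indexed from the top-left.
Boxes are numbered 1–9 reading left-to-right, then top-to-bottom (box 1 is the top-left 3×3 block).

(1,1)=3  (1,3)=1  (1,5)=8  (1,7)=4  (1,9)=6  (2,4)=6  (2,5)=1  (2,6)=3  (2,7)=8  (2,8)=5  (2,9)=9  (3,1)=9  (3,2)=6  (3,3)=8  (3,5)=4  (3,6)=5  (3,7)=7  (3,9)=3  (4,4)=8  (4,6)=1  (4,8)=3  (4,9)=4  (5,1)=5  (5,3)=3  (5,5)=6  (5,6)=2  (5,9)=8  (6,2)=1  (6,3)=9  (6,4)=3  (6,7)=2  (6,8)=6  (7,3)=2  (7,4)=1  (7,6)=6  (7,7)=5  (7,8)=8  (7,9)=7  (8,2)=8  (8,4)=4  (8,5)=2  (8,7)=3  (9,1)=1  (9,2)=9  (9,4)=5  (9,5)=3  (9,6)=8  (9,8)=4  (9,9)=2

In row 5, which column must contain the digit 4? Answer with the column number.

2

Consider where 4 can go in row 5.
(5,4) is out (column 4 already has a 4).
(5,7) is out (column 7 already has a 4).
(5,8) is out (column 8 already has a 4).
So the only cell in row 5 that can hold 4 is (5,2).
That is column 2.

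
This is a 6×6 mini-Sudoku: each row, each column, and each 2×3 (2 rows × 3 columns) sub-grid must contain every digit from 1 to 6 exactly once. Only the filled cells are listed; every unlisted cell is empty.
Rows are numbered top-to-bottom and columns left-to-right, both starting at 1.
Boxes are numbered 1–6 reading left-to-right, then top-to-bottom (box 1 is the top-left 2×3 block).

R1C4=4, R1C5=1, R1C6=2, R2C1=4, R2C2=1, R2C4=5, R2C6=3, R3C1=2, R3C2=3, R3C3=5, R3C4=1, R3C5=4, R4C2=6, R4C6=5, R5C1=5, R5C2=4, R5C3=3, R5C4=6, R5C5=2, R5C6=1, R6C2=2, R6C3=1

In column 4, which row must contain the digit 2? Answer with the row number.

4

Consider where 2 can go in column 4.
R6C4 is out (row 6 already has a 2).
So the only cell in column 4 that can hold 2 is R4C4.
That is row 4.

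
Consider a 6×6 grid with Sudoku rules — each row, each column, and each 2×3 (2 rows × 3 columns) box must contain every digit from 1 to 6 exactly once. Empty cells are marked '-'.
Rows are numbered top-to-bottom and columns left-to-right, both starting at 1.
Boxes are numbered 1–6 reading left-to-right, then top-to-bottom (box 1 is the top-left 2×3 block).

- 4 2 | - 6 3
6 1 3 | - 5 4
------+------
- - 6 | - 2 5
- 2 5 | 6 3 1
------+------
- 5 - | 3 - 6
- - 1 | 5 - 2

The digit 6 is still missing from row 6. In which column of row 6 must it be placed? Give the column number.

2

Consider where 6 can go in row 6.
R6C1 is out (column 1 already has a 6).
R6C5 is out (column 5 already has a 6).
So the only cell in row 6 that can hold 6 is R6C2.
That is column 2.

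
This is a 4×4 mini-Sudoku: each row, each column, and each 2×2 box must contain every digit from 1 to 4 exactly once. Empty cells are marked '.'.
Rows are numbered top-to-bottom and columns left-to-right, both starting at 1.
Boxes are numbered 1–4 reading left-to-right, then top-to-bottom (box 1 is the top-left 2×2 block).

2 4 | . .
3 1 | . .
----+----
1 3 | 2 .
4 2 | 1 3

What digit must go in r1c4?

1

Row 1 already contains {2, 4}.
Column 4 already contains {3}.
Its 2×2 block (box 2) already contains {}.
The only value from 1–4 not eliminated is 1, so r1c4 = 1.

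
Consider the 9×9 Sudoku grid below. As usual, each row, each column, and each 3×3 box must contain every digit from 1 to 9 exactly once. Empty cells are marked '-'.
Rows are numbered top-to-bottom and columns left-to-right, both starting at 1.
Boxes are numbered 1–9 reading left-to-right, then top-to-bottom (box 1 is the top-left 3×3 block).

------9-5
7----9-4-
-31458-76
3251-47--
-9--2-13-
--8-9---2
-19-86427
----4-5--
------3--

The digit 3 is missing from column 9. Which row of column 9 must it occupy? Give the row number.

Consider where 3 can go in column 9.
r4c9 is out (row 4 already has a 3).
r5c9 is out (row 5 already has a 3).
r8c9 is out (box 9 already has a 3).
r9c9 is out (row 9 already has a 3).
So the only cell in column 9 that can hold 3 is r2c9.
That is row 2.

2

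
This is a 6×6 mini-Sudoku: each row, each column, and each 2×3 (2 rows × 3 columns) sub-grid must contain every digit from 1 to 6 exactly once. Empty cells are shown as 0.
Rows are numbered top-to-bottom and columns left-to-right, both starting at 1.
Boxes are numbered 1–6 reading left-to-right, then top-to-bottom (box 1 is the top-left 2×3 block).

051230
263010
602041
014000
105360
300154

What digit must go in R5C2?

Cell R5C2 itself could take any of {2, 4} by direct elimination.
Consider where 4 can go in column 2.
R3C2 is out (row 3 already has a 4).
R6C2 is out (row 6 already has a 4).
So the only cell in column 2 that can hold 4 is R5C2.
Therefore R5C2 = 4.

4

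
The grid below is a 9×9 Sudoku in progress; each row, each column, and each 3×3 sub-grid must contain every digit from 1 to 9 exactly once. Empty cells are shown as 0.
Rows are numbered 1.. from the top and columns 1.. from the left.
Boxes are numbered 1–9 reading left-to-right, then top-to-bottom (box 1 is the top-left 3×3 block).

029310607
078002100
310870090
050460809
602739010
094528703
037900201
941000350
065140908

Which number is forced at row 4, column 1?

7

Cell row 4, column 1 itself could take any of {1, 7} by direct elimination.
Consider where 7 can go in row 4.
row 4, column 3 is out (column 3 already has a 7).
row 4, column 6 is out (box 5 already has a 7).
row 4, column 8 is out (box 6 already has a 7).
So the only cell in row 4 that can hold 7 is row 4, column 1.
Therefore row 4, column 1 = 7.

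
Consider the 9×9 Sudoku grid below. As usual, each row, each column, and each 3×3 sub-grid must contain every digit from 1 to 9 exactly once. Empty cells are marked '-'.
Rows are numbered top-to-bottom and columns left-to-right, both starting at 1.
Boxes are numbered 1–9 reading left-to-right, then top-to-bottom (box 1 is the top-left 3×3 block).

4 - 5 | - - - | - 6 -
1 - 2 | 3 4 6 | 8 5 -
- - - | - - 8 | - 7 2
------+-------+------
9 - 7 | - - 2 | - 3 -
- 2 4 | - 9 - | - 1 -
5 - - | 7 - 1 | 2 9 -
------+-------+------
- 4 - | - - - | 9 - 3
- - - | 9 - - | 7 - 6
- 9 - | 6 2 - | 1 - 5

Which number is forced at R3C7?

4

Cell R3C7 itself could take any of {3, 4} by direct elimination.
Consider where 4 can go in row 3.
R3C1 is out (column 1 already has a 4).
R3C2 is out (column 2 already has a 4).
R3C3 is out (column 3 already has a 4).
R3C4 is out (box 2 already has a 4).
R3C5 is out (column 5 already has a 4).
So the only cell in row 3 that can hold 4 is R3C7.
Therefore R3C7 = 4.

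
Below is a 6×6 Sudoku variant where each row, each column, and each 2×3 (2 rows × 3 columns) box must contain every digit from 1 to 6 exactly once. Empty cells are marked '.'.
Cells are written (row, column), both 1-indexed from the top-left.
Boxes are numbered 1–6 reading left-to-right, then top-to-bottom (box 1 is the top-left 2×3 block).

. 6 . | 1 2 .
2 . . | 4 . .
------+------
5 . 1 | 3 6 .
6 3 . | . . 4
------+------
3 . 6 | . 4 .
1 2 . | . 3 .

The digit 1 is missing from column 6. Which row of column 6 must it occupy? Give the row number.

Consider where 1 can go in column 6.
(1,6) is out (row 1 already has a 1).
(2,6) is out (box 2 already has a 1).
(3,6) is out (row 3 already has a 1).
(6,6) is out (row 6 already has a 1).
So the only cell in column 6 that can hold 1 is (5,6).
That is row 5.

5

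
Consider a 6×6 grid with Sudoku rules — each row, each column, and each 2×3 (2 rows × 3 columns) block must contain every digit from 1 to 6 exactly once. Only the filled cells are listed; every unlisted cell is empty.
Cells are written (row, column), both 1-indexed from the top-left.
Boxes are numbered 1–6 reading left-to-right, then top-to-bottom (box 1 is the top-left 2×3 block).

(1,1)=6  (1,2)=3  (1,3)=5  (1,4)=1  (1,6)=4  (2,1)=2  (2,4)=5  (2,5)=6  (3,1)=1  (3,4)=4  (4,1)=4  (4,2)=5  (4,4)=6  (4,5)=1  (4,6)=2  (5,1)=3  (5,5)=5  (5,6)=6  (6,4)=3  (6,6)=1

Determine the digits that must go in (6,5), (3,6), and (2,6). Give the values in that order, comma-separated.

4,5,3

For (6,5):
  Consider where 4 can go in column 5.
  (1,5) is out (row 1 already has a 4).
  (3,5) is out (row 3 already has a 4).
  So the only cell in column 5 that can hold 4 is (6,5).
  So (6,5) = 4.
For (3,6):
  Consider where 5 can go in box 4.
  (3,5) is out (column 5 already has a 5).
  So the only cell in box 4 that can hold 5 is (3,6).
  So (3,6) = 5.
For (2,6):
  Row 2 already contains {2, 5, 6}.
  Column 6 already contains {1, 2, 4, 6}.
  Its 2×3 block (box 2) already contains {1, 4, 5, 6}.
  The only value from 1–6 not eliminated is 3, so (2,6) = 3.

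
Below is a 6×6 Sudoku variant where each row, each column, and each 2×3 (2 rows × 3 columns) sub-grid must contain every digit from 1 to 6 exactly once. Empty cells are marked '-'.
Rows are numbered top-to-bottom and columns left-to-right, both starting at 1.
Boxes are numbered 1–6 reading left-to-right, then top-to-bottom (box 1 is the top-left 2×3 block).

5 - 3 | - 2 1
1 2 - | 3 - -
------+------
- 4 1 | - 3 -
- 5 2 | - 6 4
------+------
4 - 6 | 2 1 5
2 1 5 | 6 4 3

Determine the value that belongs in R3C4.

5

Row 3 already contains {1, 3, 4}.
Column 4 already contains {2, 3, 6}.
Its 2×3 block (box 4) already contains {3, 4, 6}.
The only value from 1–6 not eliminated is 5, so R3C4 = 5.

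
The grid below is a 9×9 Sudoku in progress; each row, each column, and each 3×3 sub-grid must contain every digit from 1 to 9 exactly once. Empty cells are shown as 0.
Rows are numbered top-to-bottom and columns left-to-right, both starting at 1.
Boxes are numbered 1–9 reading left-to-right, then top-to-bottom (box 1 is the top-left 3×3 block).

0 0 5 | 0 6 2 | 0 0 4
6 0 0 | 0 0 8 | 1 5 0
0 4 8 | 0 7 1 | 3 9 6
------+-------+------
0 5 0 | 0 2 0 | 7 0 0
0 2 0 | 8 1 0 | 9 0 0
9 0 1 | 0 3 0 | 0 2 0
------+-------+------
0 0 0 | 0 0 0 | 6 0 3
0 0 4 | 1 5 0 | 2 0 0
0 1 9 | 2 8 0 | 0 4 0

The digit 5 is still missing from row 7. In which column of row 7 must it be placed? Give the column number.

1

Consider where 5 can go in row 7.
r7c2 is out (column 2 already has a 5). r7c3 is out (column 3 already has a 5). r7c4 is out (box 8 already has a 5). r7c5 is out (column 5 already has a 5). The remaining empty cells in row 7 are similarly blocked.
So the only cell in row 7 that can hold 5 is r7c1.
That is column 1.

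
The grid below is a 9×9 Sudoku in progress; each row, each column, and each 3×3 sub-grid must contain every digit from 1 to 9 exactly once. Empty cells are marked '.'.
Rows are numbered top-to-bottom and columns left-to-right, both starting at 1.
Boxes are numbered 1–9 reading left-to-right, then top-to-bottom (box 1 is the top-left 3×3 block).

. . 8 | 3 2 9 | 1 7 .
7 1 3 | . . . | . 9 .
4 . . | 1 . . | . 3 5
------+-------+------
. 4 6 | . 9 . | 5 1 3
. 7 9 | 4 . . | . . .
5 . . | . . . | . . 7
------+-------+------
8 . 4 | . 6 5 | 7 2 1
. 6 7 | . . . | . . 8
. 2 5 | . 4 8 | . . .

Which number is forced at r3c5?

7

Cell r3c5 itself could take any of {7, 8} by direct elimination.
Consider where 7 can go in column 5.
r2c5 is out (row 2 already has a 7).
r5c5 is out (row 5 already has a 7).
r6c5 is out (row 6 already has a 7).
r8c5 is out (row 8 already has a 7).
So the only cell in column 5 that can hold 7 is r3c5.
Therefore r3c5 = 7.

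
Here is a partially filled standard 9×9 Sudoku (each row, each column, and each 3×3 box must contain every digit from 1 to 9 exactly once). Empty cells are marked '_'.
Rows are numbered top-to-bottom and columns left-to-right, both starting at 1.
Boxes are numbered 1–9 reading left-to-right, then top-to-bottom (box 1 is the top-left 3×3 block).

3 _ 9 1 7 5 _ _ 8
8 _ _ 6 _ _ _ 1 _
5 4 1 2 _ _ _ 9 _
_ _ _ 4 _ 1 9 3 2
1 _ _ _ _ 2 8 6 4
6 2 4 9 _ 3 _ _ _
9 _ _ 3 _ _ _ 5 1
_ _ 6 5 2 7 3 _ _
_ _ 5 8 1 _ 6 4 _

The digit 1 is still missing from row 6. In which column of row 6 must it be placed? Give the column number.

7

Consider where 1 can go in row 6.
R6C5 is out (column 5 already has a 1).
R6C8 is out (column 8 already has a 1).
R6C9 is out (column 9 already has a 1).
So the only cell in row 6 that can hold 1 is R6C7.
That is column 7.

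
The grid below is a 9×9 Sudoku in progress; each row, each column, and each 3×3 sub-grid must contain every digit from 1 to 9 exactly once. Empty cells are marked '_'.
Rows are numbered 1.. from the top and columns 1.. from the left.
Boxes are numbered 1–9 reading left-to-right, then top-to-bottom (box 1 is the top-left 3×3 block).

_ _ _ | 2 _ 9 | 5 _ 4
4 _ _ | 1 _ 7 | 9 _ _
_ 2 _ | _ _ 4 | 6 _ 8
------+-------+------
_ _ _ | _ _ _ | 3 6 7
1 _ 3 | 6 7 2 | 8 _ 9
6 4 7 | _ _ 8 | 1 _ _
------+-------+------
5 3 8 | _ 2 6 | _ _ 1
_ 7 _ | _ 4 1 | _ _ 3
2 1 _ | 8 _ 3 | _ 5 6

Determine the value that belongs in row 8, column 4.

Cell row 8, column 4 itself could take any of {5, 9} by direct elimination.
Consider where 5 can go in box 8.
row 7, column 4 is out (row 7 already has a 5).
row 9, column 5 is out (row 9 already has a 5).
So the only cell in box 8 that can hold 5 is row 8, column 4.
Therefore row 8, column 4 = 5.

5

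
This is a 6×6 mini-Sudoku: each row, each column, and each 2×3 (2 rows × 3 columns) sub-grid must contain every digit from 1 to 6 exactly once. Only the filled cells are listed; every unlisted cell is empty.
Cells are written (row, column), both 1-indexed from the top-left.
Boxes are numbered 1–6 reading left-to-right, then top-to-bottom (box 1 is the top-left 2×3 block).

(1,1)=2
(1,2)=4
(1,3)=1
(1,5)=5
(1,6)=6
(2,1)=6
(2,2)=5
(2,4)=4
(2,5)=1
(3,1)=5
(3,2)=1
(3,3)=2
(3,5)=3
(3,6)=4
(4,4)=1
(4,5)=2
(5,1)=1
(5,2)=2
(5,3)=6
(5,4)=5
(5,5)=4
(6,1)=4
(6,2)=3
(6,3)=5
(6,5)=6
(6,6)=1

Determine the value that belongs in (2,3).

3

Row 2 already contains {1, 4, 5, 6}.
Column 3 already contains {1, 2, 5, 6}.
Its 2×3 block (box 1) already contains {1, 2, 4, 5, 6}.
The only value from 1–6 not eliminated is 3, so (2,3) = 3.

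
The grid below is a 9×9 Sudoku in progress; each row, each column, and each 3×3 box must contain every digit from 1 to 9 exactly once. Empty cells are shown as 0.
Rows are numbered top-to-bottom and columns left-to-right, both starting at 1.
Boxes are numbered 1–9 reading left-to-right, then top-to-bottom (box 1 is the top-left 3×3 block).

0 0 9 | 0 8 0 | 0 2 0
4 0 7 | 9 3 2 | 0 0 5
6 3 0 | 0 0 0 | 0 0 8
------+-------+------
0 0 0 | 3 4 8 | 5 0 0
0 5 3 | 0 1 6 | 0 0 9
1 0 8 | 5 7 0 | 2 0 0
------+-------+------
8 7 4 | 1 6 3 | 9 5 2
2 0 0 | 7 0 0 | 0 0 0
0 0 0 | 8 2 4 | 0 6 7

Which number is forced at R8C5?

9

Cell R8C5 itself could take any of {5, 9} by direct elimination.
Consider where 9 can go in column 5.
R3C5 is out (box 2 already has a 9).
So the only cell in column 5 that can hold 9 is R8C5.
Therefore R8C5 = 9.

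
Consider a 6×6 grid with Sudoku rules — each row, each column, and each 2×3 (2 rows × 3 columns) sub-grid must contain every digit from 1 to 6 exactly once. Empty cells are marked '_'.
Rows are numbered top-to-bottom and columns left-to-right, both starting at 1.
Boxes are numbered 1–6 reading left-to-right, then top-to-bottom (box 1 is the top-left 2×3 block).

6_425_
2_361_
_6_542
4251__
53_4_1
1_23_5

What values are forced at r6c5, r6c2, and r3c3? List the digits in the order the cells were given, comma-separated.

6,4,1

For r6c5:
  Row 6 already contains {1, 2, 3, 5}.
  Column 5 already contains {1, 4, 5}.
  Its 2×3 block (box 6) already contains {1, 3, 4, 5}.
  The only value from 1–6 not eliminated is 6, so r6c5 = 6.
For r6c2:
  Row 6 already contains {1, 2, 3, 5}.
  Column 2 already contains {2, 3, 6}.
  Its 2×3 block (box 5) already contains {1, 2, 3, 5}.
  The only value from 1–6 not eliminated is 4, so r6c2 = 4.
For r3c3:
  Row 3 already contains {2, 4, 5, 6}.
  Column 3 already contains {2, 3, 4, 5}.
  Its 2×3 block (box 3) already contains {2, 4, 5, 6}.
  The only value from 1–6 not eliminated is 1, so r3c3 = 1.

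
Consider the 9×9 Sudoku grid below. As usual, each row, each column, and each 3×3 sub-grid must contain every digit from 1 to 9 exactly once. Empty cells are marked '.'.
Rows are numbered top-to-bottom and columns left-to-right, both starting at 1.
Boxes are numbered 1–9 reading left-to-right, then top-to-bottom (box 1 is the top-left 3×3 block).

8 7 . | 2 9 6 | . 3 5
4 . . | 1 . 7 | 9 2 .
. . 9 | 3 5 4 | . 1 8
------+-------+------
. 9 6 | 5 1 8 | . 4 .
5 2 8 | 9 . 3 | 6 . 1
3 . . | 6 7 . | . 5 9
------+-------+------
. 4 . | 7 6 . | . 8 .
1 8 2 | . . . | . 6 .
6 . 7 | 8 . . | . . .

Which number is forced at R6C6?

Row 6 already contains {3, 5, 6, 7, 9}.
Column 6 already contains {3, 4, 6, 7, 8}.
Its 3×3 block (box 5) already contains {1, 3, 5, 6, 7, 8, 9}.
The only value from 1–9 not eliminated is 2, so R6C6 = 2.

2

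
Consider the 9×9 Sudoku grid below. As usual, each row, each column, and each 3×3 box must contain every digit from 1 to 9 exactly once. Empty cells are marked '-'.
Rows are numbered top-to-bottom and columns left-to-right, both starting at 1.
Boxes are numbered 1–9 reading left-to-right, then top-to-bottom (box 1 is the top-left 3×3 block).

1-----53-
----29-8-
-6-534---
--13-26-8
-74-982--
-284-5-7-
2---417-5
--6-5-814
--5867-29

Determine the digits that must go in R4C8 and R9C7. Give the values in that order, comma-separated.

4,3

For R4C8:
  Consider where 4 can go in box 6.
  R5C8 is out (row 5 already has a 4).
  R5C9 is out (row 5 already has a 4).
  R6C7 is out (row 6 already has a 4).
  R6C9 is out (row 6 already has a 4).
  So the only cell in box 6 that can hold 4 is R4C8.
  So R4C8 = 4.
For R9C7:
  Row 9 already contains {2, 5, 6, 7, 8, 9}.
  Column 7 already contains {2, 5, 6, 7, 8}.
  Its 3×3 block (box 9) already contains {1, 2, 4, 5, 7, 8, 9}.
  The only value from 1–9 not eliminated is 3, so R9C7 = 3.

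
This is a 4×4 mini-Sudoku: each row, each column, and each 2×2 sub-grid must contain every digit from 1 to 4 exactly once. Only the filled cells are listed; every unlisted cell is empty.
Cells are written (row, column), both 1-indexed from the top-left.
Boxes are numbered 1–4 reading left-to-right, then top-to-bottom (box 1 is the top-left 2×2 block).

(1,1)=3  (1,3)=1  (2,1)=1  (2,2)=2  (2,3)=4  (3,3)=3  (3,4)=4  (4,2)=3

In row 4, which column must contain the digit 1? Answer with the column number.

4

Consider where 1 can go in row 4.
(4,1) is out (column 1 already has a 1).
(4,3) is out (column 3 already has a 1).
So the only cell in row 4 that can hold 1 is (4,4).
That is column 4.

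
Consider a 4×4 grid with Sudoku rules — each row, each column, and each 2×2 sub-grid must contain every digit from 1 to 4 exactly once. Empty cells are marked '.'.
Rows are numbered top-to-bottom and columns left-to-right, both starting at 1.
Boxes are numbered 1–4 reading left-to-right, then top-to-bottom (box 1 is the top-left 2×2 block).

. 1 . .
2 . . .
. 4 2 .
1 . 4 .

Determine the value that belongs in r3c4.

Cell r3c4 itself could take any of {1, 3} by direct elimination.
Consider where 1 can go in box 4.
r4c4 is out (row 4 already has a 1).
So the only cell in box 4 that can hold 1 is r3c4.
Therefore r3c4 = 1.

1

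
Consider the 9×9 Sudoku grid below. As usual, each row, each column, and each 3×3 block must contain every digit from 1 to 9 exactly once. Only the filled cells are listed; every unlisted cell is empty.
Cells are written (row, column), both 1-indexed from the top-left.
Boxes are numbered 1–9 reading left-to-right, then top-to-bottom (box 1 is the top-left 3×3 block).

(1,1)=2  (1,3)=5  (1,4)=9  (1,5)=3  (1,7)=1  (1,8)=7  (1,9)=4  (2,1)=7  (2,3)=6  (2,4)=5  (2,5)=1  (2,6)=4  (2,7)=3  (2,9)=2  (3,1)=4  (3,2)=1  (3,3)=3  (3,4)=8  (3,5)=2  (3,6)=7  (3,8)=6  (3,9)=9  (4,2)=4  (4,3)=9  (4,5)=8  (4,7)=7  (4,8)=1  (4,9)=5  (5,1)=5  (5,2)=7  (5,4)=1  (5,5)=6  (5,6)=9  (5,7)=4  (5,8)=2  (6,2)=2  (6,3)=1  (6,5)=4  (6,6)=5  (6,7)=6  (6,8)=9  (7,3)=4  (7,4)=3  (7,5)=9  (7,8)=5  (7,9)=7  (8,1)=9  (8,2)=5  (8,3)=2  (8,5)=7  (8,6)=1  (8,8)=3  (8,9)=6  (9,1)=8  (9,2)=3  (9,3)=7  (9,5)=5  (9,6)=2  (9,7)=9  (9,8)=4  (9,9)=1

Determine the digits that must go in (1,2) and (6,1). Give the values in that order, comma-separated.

8,3

For (1,2):
  Row 1 already contains {1, 2, 3, 4, 5, 7, 9}.
  Column 2 already contains {1, 2, 3, 4, 5, 7}.
  Its 3×3 block (box 1) already contains {1, 2, 3, 4, 5, 6, 7}.
  The only value from 1–9 not eliminated is 8, so (1,2) = 8.
For (6,1):
  Row 6 already contains {1, 2, 4, 5, 6, 9}.
  Column 1 already contains {2, 4, 5, 7, 8, 9}.
  Its 3×3 block (box 4) already contains {1, 2, 4, 5, 7, 9}.
  The only value from 1–9 not eliminated is 3, so (6,1) = 3.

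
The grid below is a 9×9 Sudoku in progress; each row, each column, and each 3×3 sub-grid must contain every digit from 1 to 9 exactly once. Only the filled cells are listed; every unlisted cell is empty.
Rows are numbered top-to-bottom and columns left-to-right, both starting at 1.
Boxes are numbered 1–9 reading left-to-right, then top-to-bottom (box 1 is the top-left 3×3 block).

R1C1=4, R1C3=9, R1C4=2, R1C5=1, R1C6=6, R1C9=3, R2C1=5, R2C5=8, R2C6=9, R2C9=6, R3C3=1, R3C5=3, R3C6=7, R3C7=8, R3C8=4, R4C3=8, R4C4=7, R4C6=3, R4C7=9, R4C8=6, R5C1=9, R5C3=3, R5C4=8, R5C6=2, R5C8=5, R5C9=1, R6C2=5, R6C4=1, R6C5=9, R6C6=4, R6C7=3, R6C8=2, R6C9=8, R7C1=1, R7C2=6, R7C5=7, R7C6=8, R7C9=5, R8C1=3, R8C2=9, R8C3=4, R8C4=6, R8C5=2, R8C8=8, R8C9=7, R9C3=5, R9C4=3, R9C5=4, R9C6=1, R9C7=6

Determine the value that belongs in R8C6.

5

Row 8 already contains {2, 3, 4, 6, 7, 8, 9}.
Column 6 already contains {1, 2, 3, 4, 6, 7, 8, 9}.
Its 3×3 block (box 8) already contains {1, 2, 3, 4, 6, 7, 8}.
The only value from 1–9 not eliminated is 5, so R8C6 = 5.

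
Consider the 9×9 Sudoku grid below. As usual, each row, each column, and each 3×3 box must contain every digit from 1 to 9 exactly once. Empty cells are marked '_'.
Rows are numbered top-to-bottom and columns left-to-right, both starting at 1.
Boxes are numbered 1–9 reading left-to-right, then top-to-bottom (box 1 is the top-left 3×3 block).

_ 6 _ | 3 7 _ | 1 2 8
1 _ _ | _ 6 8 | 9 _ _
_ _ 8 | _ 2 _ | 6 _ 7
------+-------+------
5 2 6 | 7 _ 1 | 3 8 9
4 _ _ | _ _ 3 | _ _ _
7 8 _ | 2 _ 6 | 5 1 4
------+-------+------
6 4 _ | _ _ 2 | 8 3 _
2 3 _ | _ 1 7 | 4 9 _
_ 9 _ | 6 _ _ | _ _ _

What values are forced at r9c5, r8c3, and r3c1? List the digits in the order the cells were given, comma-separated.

For r9c5:
  Consider where 3 can go in box 8.
  r7c4 is out (row 7 already has a 3).
  r7c5 is out (row 7 already has a 3).
  r8c4 is out (row 8 already has a 3).
  r9c6 is out (column 6 already has a 3).
  So the only cell in box 8 that can hold 3 is r9c5.
  So r9c5 = 3.
For r8c3:
  Row 8 already contains {1, 2, 3, 4, 7, 9}.
  Column 3 already contains {6, 8}.
  Its 3×3 block (box 7) already contains {2, 3, 4, 6, 9}.
  The only value from 1–9 not eliminated is 5, so r8c3 = 5.
For r3c1:
  Consider where 3 can go in row 3.
  r3c2 is out (column 2 already has a 3).
  r3c4 is out (column 4 already has a 3).
  r3c6 is out (column 6 already has a 3).
  r3c8 is out (column 8 already has a 3).
  So the only cell in row 3 that can hold 3 is r3c1.
  So r3c1 = 3.

3,5,3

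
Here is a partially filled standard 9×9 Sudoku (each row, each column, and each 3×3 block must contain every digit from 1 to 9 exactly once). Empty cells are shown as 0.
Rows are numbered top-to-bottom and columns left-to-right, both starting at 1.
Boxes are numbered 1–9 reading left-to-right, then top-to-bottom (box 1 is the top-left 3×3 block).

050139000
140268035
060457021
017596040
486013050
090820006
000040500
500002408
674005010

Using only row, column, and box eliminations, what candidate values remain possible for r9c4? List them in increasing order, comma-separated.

Row 9 already contains {1, 4, 5, 6, 7}.
Column 4 already contains {1, 2, 4, 5, 8}.
Its 3×3 block (box 8) already contains {2, 4, 5}.
Removing those from 1–9 leaves {3, 9} as the candidates for r9c4.

3,9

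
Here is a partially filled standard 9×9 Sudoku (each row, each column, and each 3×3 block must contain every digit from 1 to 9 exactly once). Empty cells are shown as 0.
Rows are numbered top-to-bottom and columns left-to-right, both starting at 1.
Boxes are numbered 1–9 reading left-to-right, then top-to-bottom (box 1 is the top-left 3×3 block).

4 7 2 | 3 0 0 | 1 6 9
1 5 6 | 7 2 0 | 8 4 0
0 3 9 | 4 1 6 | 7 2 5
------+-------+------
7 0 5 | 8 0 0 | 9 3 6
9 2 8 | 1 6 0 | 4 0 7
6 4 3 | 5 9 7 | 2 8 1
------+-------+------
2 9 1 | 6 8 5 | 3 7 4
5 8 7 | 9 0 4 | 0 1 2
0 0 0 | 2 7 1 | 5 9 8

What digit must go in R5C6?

Row 5 already contains {1, 2, 4, 6, 7, 8, 9}.
Column 6 already contains {1, 4, 5, 6, 7}.
Its 3×3 block (box 5) already contains {1, 5, 6, 7, 8, 9}.
The only value from 1–9 not eliminated is 3, so R5C6 = 3.

3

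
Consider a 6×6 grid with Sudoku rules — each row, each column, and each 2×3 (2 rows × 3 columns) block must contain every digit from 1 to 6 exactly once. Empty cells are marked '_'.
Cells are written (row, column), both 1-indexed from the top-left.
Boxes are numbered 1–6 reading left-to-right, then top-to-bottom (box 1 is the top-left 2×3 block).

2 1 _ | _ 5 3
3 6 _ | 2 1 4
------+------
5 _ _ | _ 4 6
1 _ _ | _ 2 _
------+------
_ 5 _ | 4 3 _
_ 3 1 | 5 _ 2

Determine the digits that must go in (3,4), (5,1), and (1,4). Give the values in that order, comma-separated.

1,6,6

For (3,4):
  Consider where 1 can go in row 3.
  (3,2) is out (column 2 already has a 1).
  (3,3) is out (column 3 already has a 1).
  So the only cell in row 3 that can hold 1 is (3,4).
  So (3,4) = 1.
For (5,1):
  Row 5 already contains {3, 4, 5}.
  Column 1 already contains {1, 2, 3, 5}.
  Its 2×3 block (box 5) already contains {1, 3, 5}.
  The only value from 1–6 not eliminated is 6, so (5,1) = 6.
For (1,4):
  Row 1 already contains {1, 2, 3, 5}.
  Column 4 already contains {2, 4, 5}.
  Its 2×3 block (box 2) already contains {1, 2, 3, 4, 5}.
  The only value from 1–6 not eliminated is 6, so (1,4) = 6.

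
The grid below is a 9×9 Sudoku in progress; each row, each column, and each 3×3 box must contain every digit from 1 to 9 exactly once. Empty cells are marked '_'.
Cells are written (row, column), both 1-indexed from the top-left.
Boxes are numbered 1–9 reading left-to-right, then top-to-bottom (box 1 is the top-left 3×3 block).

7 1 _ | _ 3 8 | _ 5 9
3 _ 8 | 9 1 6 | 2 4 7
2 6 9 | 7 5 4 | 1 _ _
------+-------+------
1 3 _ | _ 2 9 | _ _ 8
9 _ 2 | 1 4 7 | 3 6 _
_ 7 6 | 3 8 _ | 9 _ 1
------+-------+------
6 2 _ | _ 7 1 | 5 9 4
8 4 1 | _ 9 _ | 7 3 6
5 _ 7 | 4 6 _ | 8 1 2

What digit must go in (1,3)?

4

Row 1 already contains {1, 3, 5, 7, 8, 9}.
Column 3 already contains {1, 2, 6, 7, 8, 9}.
Its 3×3 block (box 1) already contains {1, 2, 3, 6, 7, 8, 9}.
The only value from 1–9 not eliminated is 4, so (1,3) = 4.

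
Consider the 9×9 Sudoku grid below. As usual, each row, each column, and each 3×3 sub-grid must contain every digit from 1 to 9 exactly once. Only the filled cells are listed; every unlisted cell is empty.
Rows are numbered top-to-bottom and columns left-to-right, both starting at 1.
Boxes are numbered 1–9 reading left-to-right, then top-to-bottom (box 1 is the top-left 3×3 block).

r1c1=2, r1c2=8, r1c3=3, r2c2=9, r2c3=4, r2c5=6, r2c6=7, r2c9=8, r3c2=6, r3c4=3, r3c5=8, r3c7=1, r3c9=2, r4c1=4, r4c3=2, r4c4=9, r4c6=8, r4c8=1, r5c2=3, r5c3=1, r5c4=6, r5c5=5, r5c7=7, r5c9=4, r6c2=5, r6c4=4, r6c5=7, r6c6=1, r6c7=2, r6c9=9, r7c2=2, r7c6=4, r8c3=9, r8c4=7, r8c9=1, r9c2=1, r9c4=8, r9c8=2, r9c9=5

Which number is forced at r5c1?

Cell r5c1 itself could take any of {8, 9} by direct elimination.
Consider where 9 can go in row 5.
r5c6 is out (box 5 already has a 9).
r5c8 is out (box 6 already has a 9).
So the only cell in row 5 that can hold 9 is r5c1.
Therefore r5c1 = 9.

9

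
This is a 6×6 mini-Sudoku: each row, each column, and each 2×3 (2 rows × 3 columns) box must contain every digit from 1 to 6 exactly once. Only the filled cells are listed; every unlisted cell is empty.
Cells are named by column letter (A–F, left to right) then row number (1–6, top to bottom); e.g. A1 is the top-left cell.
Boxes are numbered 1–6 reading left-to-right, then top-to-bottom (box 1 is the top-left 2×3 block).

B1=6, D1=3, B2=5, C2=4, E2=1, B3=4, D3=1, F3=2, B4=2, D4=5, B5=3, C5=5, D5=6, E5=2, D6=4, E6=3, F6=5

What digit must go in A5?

4

Cell A5 itself could take any of {1, 4} by direct elimination.
Consider where 4 can go in column A.
A1 is out (box 1 already has a 4).
A2 is out (row 2 already has a 4).
A3 is out (row 3 already has a 4).
A4 is out (box 3 already has a 4).
A6 is out (row 6 already has a 4).
So the only cell in column A that can hold 4 is A5.
Therefore A5 = 4.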